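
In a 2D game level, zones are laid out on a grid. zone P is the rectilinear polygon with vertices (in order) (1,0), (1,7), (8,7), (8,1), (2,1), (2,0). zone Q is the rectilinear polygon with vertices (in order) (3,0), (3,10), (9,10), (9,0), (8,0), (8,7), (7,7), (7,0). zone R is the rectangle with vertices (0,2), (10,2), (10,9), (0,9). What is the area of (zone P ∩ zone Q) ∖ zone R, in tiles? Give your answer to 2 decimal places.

4.00

|zone P ∩ zone Q| = 24.
|(zone P ∩ zone Q) ∩ zone R| = 20.
|(zone P ∩ zone Q) ∖ zone R| = 24 − 20 = 4.00.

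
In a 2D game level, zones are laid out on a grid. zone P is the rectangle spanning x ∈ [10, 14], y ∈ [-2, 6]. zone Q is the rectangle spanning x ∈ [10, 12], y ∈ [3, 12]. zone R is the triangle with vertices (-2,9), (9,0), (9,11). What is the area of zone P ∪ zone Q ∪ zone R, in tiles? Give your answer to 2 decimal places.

104.50

By inclusion–exclusion:
Individual areas: |zone P| = 32, |zone Q| = 18, |zone R| = 60.5.
|zone P∩zone Q|: x∈[10,12], y∈[3,6] → 2·3 = 6.
|zone P∩zone R| = 0.
|zone Q∩zone R| = 0.
|zone P∩zone Q∩zone R| = 0.
|zone P ∪ zone Q ∪ zone R| = 110.5 − 6 + 0 = 104.50.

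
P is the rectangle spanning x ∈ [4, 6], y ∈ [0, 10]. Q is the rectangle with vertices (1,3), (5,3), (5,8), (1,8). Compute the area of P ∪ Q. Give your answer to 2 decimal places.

By inclusion–exclusion:
Individual areas: |P| = 20, |Q| = 20.
|P∩Q|: x∈[4,5], y∈[3,8] → 1·5 = 5.
|P ∪ Q| = 40 − 5 = 35.00.

35.00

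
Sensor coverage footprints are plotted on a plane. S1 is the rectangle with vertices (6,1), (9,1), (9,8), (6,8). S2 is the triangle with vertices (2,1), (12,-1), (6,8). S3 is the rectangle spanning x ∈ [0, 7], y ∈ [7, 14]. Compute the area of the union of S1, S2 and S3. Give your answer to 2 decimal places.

93.46

By inclusion–exclusion:
Individual areas: |S1| = 21, |S2| = 39, |S3| = 49.
|S1∩S2| = 14.25.
|S1∩S3|: x∈[6,7], y∈[7,8] → 1·1 = 1.
|S2∩S3| = 0.619.
|S1∩S2∩S3| = 0.3333.
|S1 ∪ S2 ∪ S3| = 109 − 15.869 + 0.3333 = 93.46.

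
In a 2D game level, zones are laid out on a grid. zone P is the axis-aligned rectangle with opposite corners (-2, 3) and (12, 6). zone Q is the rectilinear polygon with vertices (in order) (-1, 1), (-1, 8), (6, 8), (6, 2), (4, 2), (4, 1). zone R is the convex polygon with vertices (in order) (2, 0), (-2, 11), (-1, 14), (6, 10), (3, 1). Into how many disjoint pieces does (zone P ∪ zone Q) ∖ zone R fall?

2

(zone P ∪ zone Q) ∖ zone R splits into 2 disjoint pieces (area 28.8333, area 12.5455).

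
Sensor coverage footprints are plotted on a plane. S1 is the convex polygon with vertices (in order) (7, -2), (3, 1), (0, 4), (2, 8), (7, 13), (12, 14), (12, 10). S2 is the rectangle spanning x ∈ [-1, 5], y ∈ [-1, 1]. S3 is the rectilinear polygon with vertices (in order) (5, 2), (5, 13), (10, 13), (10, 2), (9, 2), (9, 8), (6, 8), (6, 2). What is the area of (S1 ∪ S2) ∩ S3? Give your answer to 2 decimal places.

|S1 ∪ S2| = 117.
|(S1 ∪ S2) ∩ S3| = 33.00.

33.00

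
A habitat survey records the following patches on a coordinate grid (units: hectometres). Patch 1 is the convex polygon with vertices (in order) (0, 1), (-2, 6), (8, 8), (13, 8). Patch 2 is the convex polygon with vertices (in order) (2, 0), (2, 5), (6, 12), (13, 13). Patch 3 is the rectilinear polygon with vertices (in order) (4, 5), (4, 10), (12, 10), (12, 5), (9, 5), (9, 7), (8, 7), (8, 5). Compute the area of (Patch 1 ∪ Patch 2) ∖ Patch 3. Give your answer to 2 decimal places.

47.88

|Patch 1 ∪ Patch 2| = 75.4207.
|(Patch 1 ∪ Patch 2) ∩ Patch 3| = 27.5385.
|(Patch 1 ∪ Patch 2) ∖ Patch 3| = 75.4207 − 27.5385 = 47.88.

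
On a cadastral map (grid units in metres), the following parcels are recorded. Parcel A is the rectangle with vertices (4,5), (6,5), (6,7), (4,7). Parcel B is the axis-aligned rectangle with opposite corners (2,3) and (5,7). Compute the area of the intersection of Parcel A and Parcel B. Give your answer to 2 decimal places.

2.00

|Parcel A∩Parcel B|: x∈[4,5], y∈[5,7] → 1·2 = 2.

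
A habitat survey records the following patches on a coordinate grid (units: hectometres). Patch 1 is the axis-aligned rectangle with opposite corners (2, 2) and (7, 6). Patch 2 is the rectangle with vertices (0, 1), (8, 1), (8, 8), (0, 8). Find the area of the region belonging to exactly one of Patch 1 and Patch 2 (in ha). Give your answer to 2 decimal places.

|Patch 1∩Patch 2|: x∈[2,7], y∈[2,6] → 5·4 = 20.
|Patch 1 △ Patch 2| = |Patch 1| + |Patch 2| − 2·|Patch 1∩Patch 2| = 20 + 56 − 40 = 36.00.

36.00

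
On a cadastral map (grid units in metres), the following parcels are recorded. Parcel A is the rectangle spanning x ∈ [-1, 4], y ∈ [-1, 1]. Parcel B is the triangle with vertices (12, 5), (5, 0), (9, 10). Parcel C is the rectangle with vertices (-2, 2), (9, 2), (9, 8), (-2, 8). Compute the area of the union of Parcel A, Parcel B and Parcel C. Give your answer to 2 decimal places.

89.51

By inclusion–exclusion:
Individual areas: |Parcel A| = 10, |Parcel B| = 25, |Parcel C| = 66.
|Parcel A∩Parcel B| = 0.
|Parcel A∩Parcel C| = 0 (no overlap).
|Parcel B∩Parcel C| = 11.4857.
|Parcel A∩Parcel B∩Parcel C| = 0.
|Parcel A ∪ Parcel B ∪ Parcel C| = 101 − 11.4857 + 0 = 89.51.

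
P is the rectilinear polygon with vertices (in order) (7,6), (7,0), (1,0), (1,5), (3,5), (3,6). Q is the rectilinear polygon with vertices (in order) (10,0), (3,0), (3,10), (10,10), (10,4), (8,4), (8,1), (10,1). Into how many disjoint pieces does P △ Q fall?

2

P △ Q splits into 2 disjoint pieces (area 40, area 10).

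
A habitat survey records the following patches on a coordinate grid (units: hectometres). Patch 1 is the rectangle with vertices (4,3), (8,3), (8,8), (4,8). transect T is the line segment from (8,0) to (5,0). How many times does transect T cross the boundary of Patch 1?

The segment lies entirely outside Patch 1 and never meets its boundary.

0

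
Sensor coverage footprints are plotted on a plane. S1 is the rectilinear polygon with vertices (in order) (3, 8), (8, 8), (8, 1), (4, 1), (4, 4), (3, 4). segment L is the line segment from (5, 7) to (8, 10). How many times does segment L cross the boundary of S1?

1

The segment meets the boundary at (6,8).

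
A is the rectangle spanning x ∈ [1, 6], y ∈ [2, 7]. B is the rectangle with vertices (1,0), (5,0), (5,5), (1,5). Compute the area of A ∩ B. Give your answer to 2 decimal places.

12.00

|A∩B|: x∈[1,5], y∈[2,5] → 4·3 = 12.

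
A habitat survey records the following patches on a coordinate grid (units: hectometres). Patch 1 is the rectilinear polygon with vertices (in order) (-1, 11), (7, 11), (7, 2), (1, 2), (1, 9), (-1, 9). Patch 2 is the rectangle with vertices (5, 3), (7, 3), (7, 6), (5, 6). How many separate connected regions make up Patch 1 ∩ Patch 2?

Patch 1 ∩ Patch 2 is a single connected region.

1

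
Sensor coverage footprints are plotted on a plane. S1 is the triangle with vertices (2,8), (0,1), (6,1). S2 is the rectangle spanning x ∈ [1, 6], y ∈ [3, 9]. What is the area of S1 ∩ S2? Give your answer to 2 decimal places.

10.39

The intersection is the polygon with vertices (2,8), (4.857,3), (1,3), (1,4.5).
By the shoelace formula its area is 10.39.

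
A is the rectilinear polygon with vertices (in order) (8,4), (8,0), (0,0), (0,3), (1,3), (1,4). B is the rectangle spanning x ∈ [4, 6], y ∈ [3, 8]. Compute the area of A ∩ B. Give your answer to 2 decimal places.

The intersection is the polygon with vertices (6,4), (6,3), (4,3), (4,4).
By the shoelace formula its area is 2.00.

2.00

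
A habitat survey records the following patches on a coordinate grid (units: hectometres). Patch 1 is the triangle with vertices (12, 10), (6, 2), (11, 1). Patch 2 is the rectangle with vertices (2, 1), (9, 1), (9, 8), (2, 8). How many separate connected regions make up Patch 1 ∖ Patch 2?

1

Patch 1 ∖ Patch 2 is a single connected region.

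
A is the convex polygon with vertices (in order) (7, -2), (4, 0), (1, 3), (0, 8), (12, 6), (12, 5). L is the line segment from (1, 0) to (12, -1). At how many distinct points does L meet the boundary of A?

The segment meets the boundary at (7.976,-0.634), (4.474,-0.316).

2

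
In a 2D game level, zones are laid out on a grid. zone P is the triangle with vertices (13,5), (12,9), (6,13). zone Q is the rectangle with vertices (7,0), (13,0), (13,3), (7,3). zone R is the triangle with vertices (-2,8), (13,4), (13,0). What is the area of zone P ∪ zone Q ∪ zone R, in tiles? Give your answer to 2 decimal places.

49.56

By inclusion–exclusion:
Individual areas: |zone P| = 10, |zone Q| = 18, |zone R| = 30.
|zone P∩zone Q| = 0.
|zone P∩zone R| = 0.
|zone Q∩zone R| = 8.4375.
|zone P∩zone Q∩zone R| = 0.
|zone P ∪ zone Q ∪ zone R| = 58 − 8.4375 + 0 = 49.56.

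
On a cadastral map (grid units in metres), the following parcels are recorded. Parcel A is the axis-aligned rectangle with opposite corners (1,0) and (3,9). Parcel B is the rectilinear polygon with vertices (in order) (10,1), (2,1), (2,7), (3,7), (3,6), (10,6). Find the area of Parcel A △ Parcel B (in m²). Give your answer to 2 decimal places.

47.00

|Parcel A| = 18, |Parcel B| = 41, |Parcel A∩Parcel B| = 6.
|Parcel A △ Parcel B| = |Parcel A| + |Parcel B| − 2·|Parcel A∩Parcel B| = 18 + 41 − 12 = 47.00.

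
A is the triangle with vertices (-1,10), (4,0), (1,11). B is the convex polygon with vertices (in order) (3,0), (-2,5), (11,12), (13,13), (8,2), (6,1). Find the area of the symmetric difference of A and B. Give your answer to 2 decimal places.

|A| = 12.5, |B| = 81, |A∩B| = 5.2788.
|A △ B| = |A| + |B| − 2·|A∩B| = 12.5 + 81 − 10.5576 = 82.94.

82.94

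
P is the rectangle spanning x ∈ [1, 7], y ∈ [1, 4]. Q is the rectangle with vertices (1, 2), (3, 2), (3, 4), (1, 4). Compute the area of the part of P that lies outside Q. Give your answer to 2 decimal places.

|P∩Q|: x∈[1,3], y∈[2,4] → 2·2 = 4.
|P| = 18.
|P ∖ Q| = |P| − |P∩Q| = 18 − 4 = 14.00.

14.00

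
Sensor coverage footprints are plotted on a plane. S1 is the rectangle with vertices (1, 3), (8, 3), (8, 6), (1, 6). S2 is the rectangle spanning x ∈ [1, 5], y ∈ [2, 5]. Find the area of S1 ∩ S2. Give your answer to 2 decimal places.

|S1∩S2|: x∈[1,5], y∈[3,5] → 4·2 = 8.

8.00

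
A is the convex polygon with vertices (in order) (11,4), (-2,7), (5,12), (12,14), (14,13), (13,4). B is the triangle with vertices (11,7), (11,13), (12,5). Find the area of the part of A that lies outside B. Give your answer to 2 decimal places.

|A| = 96.5, |A∩B| = 3.
|A ∖ B| = |A| − |A∩B| = 96.5 − 3 = 93.50.

93.50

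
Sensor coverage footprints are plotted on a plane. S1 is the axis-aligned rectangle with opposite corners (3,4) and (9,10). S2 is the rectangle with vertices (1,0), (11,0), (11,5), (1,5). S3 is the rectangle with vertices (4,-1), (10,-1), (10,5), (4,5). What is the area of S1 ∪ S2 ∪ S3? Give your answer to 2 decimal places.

By inclusion–exclusion:
Individual areas: |S1| = 36, |S2| = 50, |S3| = 36.
|S1∩S2|: x∈[3,9], y∈[4,5] → 6·1 = 6.
|S1∩S3|: x∈[4,9], y∈[4,5] → 5·1 = 5.
|S2∩S3|: x∈[4,10], y∈[0,5] → 6·5 = 30.
|S1∩S2∩S3| = 5.
|S1 ∪ S2 ∪ S3| = 122 − 41 + 5 = 86.00.

86.00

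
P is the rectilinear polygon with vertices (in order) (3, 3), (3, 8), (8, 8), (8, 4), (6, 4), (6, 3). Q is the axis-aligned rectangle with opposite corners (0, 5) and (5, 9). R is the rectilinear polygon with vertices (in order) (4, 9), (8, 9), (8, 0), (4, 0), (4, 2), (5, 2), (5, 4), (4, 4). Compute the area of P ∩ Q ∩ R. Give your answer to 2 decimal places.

The intersection is the polygon with vertices (5,8), (5,5), (4,5), (4,8).
By the shoelace formula its area is 3.00.

3.00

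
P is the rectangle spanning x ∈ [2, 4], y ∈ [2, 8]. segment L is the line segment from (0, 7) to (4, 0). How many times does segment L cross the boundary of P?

2

The segment meets the boundary at (2.857,2), (2,3.5).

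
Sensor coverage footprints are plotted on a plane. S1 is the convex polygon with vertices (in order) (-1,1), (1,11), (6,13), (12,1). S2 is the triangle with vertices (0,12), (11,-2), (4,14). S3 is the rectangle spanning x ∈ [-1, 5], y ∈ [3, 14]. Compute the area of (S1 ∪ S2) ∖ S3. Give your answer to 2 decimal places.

60.97

|S1 ∪ S2| = 109.0006.
|(S1 ∪ S2) ∩ S3| = 48.0336.
|(S1 ∪ S2) ∖ S3| = 109.0006 − 48.0336 = 60.97.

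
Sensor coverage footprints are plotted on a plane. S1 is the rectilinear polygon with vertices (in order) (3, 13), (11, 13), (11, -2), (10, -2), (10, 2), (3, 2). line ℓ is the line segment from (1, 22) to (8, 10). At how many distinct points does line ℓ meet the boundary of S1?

1

The segment meets the boundary at (6.25,13).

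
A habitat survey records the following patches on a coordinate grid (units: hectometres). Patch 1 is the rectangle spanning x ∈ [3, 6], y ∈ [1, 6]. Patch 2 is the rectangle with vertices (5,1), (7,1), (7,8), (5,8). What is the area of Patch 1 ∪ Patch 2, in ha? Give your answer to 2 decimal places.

24.00

By inclusion–exclusion:
Individual areas: |Patch 1| = 15, |Patch 2| = 14.
|Patch 1∩Patch 2|: x∈[5,6], y∈[1,6] → 1·5 = 5.
|Patch 1 ∪ Patch 2| = 29 − 5 = 24.00.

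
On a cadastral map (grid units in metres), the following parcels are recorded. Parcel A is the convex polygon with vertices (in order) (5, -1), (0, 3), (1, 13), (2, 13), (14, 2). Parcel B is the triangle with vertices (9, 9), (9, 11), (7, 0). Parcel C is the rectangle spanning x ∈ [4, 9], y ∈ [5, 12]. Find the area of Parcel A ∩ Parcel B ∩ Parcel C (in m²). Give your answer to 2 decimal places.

The intersection is the polygon with vertices (8.111,5), (7.909,5), (8.312,7.214), (8.554,6.992).
By the shoelace formula its area is 0.51.

0.51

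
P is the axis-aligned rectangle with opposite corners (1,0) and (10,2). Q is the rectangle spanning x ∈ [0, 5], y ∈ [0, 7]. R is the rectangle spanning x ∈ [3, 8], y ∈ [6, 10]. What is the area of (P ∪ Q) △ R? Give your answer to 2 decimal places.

61.00

|P ∪ Q| = 45.
|(P ∪ Q) ∩ R| = 2.
|(P ∪ Q) △ R| = 45 + 20 − 4 = 61.00.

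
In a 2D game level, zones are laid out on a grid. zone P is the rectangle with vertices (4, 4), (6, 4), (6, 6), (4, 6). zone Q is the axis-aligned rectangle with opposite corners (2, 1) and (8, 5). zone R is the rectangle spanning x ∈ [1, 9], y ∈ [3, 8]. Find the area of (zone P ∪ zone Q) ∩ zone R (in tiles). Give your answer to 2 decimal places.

The region (zone P ∪ zone Q) ∩ zone R is the polygon with vertices (6,6), (6,5), (8,5), (8,3), (2,3), (2,5), (4,5), (4,6).
By the shoelace formula its area is 14.00.

14.00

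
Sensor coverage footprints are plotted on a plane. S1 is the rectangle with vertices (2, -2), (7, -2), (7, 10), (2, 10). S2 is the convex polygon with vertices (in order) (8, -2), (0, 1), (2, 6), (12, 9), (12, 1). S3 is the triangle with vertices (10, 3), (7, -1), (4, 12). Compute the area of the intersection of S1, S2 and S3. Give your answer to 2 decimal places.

7.80

The intersection is the polygon with vertices (7,7.5), (7,-1), (5.165,6.95).
By the shoelace formula its area is 7.80.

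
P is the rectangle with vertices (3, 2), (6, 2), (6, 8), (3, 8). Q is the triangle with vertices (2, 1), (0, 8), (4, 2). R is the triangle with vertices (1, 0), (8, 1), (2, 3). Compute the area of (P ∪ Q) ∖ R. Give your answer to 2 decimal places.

22.44

|P ∪ Q| = 25.25.
|(P ∪ Q) ∩ R| = 2.8077.
|(P ∪ Q) ∖ R| = 25.25 − 2.8077 = 22.44.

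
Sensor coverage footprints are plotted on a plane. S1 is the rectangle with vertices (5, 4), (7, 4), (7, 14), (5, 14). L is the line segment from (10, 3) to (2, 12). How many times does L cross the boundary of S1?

2

The segment meets the boundary at (5,8.625), (7,6.375).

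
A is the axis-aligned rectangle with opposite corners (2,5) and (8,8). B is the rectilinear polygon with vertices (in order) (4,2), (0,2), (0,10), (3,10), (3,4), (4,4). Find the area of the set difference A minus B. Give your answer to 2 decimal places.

|A| = 18, |A∩B| = 3.
|A ∖ B| = |A| − |A∩B| = 18 − 3 = 15.00.

15.00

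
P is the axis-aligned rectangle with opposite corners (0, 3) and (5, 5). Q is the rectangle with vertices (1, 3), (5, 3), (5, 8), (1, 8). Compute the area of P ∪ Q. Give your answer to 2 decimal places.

By inclusion–exclusion:
Individual areas: |P| = 10, |Q| = 20.
|P∩Q|: x∈[1,5], y∈[3,5] → 4·2 = 8.
|P ∪ Q| = 30 − 8 = 22.00.

22.00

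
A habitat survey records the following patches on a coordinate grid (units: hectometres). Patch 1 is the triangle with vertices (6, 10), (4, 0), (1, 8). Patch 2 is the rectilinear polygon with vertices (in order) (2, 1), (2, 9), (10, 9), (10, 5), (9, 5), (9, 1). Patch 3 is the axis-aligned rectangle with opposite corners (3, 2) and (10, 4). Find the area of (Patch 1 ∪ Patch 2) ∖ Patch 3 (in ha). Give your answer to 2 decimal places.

|Patch 1 ∪ Patch 2| = 62.9708.
|(Patch 1 ∪ Patch 2) ∩ Patch 3| = 12.
|(Patch 1 ∪ Patch 2) ∖ Patch 3| = 62.9708 − 12 = 50.97.

50.97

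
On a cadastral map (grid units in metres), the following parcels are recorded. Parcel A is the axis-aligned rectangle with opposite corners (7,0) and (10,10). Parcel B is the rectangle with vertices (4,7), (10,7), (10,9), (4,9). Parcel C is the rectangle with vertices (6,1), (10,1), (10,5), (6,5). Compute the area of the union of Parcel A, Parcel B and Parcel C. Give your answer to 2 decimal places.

By inclusion–exclusion:
Individual areas: |Parcel A| = 30, |Parcel B| = 12, |Parcel C| = 16.
|Parcel A∩Parcel B|: x∈[7,10], y∈[7,9] → 3·2 = 6.
|Parcel A∩Parcel C|: x∈[7,10], y∈[1,5] → 3·4 = 12.
|Parcel B∩Parcel C| = 0 (no overlap).
|Parcel A∩Parcel B∩Parcel C| = 0.
|Parcel A ∪ Parcel B ∪ Parcel C| = 58 − 18 + 0 = 40.00.

40.00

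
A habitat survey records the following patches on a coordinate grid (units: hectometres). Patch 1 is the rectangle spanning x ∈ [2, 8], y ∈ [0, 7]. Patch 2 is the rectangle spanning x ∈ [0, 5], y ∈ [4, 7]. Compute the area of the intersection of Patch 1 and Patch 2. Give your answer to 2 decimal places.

|Patch 1∩Patch 2|: x∈[2,5], y∈[4,7] → 3·3 = 9.

9.00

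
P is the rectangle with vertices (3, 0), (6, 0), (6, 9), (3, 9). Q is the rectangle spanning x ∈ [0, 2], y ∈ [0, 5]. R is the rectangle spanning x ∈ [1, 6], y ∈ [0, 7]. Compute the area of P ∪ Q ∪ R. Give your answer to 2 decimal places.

46.00

By inclusion–exclusion:
Individual areas: |P| = 27, |Q| = 10, |R| = 35.
|P∩Q| = 0 (no overlap).
|P∩R|: x∈[3,6], y∈[0,7] → 3·7 = 21.
|Q∩R|: x∈[1,2], y∈[0,5] → 1·5 = 5.
|P∩Q∩R| = 0.
|P ∪ Q ∪ R| = 72 − 26 + 0 = 46.00.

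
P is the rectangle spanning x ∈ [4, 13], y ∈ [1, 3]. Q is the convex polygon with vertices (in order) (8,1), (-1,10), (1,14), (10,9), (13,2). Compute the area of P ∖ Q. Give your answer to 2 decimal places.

8.71

|P| = 18, |P∩Q| = 9.2857.
|P ∖ Q| = |P| − |P∩Q| = 18 − 9.2857 = 8.71.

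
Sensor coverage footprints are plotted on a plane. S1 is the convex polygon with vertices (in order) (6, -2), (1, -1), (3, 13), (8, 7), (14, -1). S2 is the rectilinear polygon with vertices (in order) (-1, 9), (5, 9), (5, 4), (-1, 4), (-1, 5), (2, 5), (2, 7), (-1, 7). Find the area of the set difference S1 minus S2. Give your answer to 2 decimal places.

|S1| = 99.5, |S1∩S2| = 14.5714.
|S1 ∖ S2| = |S1| − |S1∩S2| = 99.5 − 14.5714 = 84.93.

84.93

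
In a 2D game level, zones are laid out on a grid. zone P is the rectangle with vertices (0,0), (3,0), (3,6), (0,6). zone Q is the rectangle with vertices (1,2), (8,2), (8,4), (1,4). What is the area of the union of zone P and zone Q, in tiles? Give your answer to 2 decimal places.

By inclusion–exclusion:
Individual areas: |zone P| = 18, |zone Q| = 14.
|zone P∩zone Q|: x∈[1,3], y∈[2,4] → 2·2 = 4.
|zone P ∪ zone Q| = 32 − 4 = 28.00.

28.00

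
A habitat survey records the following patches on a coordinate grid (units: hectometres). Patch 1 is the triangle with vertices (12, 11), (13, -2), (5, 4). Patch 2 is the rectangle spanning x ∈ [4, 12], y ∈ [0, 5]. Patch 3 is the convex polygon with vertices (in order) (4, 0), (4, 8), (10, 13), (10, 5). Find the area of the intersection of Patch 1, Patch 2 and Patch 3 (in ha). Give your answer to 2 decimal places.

The intersection is the polygon with vertices (6,5), (10,5), (7,2.5), (5,4).
By the shoelace formula its area is 6.75.

6.75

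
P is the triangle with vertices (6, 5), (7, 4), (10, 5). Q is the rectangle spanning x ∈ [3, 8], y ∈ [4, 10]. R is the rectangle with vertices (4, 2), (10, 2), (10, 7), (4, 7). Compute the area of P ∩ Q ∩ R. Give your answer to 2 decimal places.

The intersection is the polygon with vertices (8,5), (8,4.333), (7,4), (6,5).
By the shoelace formula its area is 1.33.

1.33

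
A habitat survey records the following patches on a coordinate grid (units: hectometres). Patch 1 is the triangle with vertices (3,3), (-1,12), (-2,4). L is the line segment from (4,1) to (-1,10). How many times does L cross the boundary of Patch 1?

The segment meets the boundary at (2.875,3.025).

1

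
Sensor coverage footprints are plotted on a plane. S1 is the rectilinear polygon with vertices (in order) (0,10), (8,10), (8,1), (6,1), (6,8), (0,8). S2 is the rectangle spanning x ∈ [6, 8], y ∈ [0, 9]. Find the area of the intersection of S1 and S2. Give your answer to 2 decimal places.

16.00

The intersection is the polygon with vertices (8,1), (6,1), (6,8), (6,9), (8,9).
By the shoelace formula its area is 16.00.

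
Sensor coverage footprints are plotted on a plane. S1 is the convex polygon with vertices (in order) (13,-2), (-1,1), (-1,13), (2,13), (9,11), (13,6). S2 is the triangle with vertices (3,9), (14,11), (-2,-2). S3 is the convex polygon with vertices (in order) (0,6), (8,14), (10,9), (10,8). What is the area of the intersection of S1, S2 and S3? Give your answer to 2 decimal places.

The intersection is the polygon with vertices (3,9), (9.525,10.186), (10,9), (10,8), (1.8,6.36).
By the shoelace formula its area is 17.49.

17.49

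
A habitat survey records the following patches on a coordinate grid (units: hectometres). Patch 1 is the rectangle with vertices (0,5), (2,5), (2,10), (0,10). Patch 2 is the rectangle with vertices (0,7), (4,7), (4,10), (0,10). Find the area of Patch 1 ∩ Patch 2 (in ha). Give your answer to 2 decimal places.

|Patch 1∩Patch 2|: x∈[0,2], y∈[7,10] → 2·3 = 6.

6.00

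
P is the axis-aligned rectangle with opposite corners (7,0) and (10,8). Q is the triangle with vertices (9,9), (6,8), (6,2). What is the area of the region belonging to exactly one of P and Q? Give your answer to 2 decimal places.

|P| = 24, |Q| = 9, |P∩Q| = 2.881.
|P △ Q| = |P| + |Q| − 2·|P∩Q| = 24 + 9 − 5.7619 = 27.24.

27.24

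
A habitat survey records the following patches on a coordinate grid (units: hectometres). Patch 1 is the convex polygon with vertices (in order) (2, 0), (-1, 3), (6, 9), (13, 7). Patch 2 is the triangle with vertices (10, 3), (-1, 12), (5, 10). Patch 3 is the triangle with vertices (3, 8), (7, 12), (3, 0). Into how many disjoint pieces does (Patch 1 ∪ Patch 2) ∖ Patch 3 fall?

3

(Patch 1 ∪ Patch 2) ∖ Patch 3 splits into 3 disjoint pieces (area 14.039, area 6.4, area 31.8332).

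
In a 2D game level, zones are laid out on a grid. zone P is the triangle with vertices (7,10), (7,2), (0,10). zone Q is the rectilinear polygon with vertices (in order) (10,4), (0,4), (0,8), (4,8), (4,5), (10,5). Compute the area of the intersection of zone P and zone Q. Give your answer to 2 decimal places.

5.08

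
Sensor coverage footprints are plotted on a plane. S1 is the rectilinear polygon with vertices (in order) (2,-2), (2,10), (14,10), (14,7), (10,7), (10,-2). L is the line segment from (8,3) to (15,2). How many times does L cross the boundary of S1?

1

The segment meets the boundary at (10,2.714).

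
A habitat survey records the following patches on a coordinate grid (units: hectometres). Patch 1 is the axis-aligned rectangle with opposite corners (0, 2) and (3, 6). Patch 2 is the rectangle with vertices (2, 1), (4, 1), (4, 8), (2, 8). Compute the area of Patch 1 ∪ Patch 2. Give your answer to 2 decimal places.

22.00

By inclusion–exclusion:
Individual areas: |Patch 1| = 12, |Patch 2| = 14.
|Patch 1∩Patch 2|: x∈[2,3], y∈[2,6] → 1·4 = 4.
|Patch 1 ∪ Patch 2| = 26 − 4 = 22.00.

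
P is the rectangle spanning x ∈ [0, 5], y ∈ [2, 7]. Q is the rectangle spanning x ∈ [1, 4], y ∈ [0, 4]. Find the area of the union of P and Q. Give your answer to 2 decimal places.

By inclusion–exclusion:
Individual areas: |P| = 25, |Q| = 12.
|P∩Q|: x∈[1,4], y∈[2,4] → 3·2 = 6.
|P ∪ Q| = 37 − 6 = 31.00.

31.00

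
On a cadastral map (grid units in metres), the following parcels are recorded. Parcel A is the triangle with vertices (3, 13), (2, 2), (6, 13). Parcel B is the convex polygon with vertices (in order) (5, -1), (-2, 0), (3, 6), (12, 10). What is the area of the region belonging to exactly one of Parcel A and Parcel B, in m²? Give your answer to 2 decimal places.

|Parcel A| = 16.5, |Parcel B| = 59, |Parcel A∩Parcel B| = 1.9639.
|Parcel A △ Parcel B| = |Parcel A| + |Parcel B| − 2·|Parcel A∩Parcel B| = 16.5 + 59 − 3.9277 = 71.57.

71.57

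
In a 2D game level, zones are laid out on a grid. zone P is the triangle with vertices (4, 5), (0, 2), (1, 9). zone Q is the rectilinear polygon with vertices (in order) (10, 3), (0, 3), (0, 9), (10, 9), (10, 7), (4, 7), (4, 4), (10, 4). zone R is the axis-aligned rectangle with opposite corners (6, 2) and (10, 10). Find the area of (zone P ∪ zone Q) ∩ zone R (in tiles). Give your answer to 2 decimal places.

12.00

|zone P ∪ zone Q| = 42.5952.
|(zone P ∪ zone Q) ∩ zone R| = 12.00.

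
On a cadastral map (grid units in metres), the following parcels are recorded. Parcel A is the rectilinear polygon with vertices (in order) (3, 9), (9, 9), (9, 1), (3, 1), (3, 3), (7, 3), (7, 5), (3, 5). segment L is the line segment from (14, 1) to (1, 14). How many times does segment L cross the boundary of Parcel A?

2

The segment meets the boundary at (6,9), (9,6).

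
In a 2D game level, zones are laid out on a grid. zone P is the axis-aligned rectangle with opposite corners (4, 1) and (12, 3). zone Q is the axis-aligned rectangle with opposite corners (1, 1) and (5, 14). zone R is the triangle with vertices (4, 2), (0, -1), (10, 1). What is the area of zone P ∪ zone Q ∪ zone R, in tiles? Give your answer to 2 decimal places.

73.33

By inclusion–exclusion:
Individual areas: |zone P| = 16, |zone Q| = 52, |zone R| = 11.
|zone P∩zone Q|: x∈[4,5], y∈[1,3] → 1·2 = 2.
|zone P∩zone R| = 3.
|zone Q∩zone R| = 1.5833.
|zone P∩zone Q∩zone R| = 0.9167.
|zone P ∪ zone Q ∪ zone R| = 79 − 6.5833 + 0.9167 = 73.33.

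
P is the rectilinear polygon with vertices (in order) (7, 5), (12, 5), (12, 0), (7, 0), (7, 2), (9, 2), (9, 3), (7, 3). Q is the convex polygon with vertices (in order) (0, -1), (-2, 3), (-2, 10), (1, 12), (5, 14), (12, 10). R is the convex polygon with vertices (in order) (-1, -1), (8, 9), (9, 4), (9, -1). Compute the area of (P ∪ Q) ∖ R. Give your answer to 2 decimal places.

112.19

|P ∪ Q| = 136.
|(P ∪ Q) ∩ R| = 23.8105.
|(P ∪ Q) ∖ R| = 136 − 23.8105 = 112.19.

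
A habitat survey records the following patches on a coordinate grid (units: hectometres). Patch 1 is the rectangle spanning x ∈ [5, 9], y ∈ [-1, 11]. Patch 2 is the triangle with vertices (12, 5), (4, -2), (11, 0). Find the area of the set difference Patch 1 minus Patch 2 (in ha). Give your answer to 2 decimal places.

41.81

|Patch 1| = 48, |Patch 1∩Patch 2| = 6.1875.
|Patch 1 ∖ Patch 2| = |Patch 1| − |Patch 1∩Patch 2| = 48 − 6.1875 = 41.81.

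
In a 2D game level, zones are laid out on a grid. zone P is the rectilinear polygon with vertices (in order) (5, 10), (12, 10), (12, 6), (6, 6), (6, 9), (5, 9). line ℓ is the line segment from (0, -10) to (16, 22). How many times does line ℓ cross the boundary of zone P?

2

The segment meets the boundary at (10,10), (8,6).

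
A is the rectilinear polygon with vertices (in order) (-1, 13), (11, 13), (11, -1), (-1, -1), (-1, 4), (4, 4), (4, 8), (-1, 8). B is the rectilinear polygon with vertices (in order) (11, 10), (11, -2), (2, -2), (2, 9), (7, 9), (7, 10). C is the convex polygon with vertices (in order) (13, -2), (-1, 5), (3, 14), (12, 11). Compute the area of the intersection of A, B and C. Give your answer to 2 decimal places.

65.75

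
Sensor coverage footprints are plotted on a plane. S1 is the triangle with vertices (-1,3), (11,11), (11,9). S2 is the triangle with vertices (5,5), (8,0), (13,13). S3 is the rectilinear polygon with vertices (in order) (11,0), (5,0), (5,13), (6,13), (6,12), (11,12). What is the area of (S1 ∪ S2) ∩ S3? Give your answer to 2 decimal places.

The region (S1 ∪ S2) ∩ S3 is the polygon with vertices (8,0), (5,5), (7,7), (5,6), (5,7), (11,11), (11,7.8).
By the shoelace formula its area is 33.80.

33.80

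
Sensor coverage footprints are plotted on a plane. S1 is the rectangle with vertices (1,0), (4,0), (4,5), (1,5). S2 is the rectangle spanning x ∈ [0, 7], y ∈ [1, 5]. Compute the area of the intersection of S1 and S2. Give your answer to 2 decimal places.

12.00

|S1∩S2|: x∈[1,4], y∈[1,5] → 3·4 = 12.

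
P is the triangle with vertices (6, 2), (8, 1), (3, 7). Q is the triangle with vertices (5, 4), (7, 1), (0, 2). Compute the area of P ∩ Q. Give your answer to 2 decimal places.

The intersection is the polygon with vertices (6,2), (4.839,3.936), (5,4), (6.5,1.75).
By the shoelace formula its area is 0.57.

0.57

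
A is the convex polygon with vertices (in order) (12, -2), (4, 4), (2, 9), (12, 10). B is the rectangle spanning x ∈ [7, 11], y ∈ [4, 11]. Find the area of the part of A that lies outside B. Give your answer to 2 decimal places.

|A| = 74, |A∩B| = 22.8.
|A ∖ B| = |A| − |A∩B| = 74 − 22.8 = 51.20.

51.20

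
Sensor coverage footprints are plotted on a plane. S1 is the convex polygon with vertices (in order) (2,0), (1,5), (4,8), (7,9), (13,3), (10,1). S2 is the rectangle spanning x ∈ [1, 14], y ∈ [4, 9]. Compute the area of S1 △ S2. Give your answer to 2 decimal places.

66.70

|S1| = 68.5, |S2| = 65, |S1∩S2| = 33.4.
|S1 △ S2| = |S1| + |S2| − 2·|S1∩S2| = 68.5 + 65 − 66.8 = 66.70.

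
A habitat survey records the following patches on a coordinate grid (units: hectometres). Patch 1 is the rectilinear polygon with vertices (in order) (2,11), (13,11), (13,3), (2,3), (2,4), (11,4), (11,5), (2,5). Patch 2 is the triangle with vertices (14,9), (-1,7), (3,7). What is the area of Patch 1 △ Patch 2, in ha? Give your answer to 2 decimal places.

76.25

|Patch 1| = 79, |Patch 2| = 4, |Patch 1∩Patch 2| = 3.3758.
|Patch 1 △ Patch 2| = |Patch 1| + |Patch 2| − 2·|Patch 1∩Patch 2| = 79 + 4 − 6.7515 = 76.25.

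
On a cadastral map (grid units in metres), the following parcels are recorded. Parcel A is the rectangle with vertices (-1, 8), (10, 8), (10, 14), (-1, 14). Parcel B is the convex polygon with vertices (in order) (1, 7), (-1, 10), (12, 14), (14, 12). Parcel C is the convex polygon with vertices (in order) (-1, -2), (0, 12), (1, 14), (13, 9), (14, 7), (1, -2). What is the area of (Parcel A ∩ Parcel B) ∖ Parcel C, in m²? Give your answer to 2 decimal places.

|Parcel A ∩ Parcel B| = 31.4051.
|(Parcel A ∩ Parcel B) ∩ Parcel C| = 24.0374.
|(Parcel A ∩ Parcel B) ∖ Parcel C| = 31.4051 − 24.0374 = 7.37.

7.37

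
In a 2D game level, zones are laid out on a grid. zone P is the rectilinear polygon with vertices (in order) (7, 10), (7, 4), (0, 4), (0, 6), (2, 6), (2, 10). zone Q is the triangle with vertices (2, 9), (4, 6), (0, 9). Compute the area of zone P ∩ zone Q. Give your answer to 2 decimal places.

1.50

The intersection is the polygon with vertices (2,9), (4,6), (2,7.5).
By the shoelace formula its area is 1.50.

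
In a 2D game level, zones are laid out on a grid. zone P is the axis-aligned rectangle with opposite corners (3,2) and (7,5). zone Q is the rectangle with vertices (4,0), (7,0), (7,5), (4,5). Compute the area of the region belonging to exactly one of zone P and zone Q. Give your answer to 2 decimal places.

9.00

|zone P∩zone Q|: x∈[4,7], y∈[2,5] → 3·3 = 9.
|zone P △ zone Q| = |zone P| + |zone Q| − 2·|zone P∩zone Q| = 12 + 15 − 18 = 9.00.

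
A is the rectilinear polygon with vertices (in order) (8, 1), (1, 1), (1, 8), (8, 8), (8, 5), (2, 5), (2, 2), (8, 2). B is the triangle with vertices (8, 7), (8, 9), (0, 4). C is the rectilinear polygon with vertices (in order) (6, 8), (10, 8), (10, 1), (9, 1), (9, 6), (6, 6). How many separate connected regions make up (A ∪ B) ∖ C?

(A ∪ B) ∖ C splits into 2 disjoint pieces (area 27.2083, area 0.8).

2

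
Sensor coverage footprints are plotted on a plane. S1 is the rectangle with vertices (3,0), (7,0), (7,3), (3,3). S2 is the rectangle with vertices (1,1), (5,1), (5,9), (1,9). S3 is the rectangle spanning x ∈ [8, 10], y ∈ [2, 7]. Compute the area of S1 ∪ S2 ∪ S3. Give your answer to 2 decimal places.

By inclusion–exclusion:
Individual areas: |S1| = 12, |S2| = 32, |S3| = 10.
|S1∩S2|: x∈[3,5], y∈[1,3] → 2·2 = 4.
|S1∩S3| = 0 (no overlap).
|S2∩S3| = 0 (no overlap).
|S1∩S2∩S3| = 0.
|S1 ∪ S2 ∪ S3| = 54 − 4 + 0 = 50.00.

50.00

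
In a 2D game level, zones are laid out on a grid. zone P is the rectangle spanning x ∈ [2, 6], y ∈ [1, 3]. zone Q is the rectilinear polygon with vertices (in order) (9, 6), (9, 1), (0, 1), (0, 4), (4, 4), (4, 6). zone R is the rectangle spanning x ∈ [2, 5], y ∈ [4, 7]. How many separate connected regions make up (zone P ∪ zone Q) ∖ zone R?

1

(zone P ∪ zone Q) ∖ zone R is a single connected region.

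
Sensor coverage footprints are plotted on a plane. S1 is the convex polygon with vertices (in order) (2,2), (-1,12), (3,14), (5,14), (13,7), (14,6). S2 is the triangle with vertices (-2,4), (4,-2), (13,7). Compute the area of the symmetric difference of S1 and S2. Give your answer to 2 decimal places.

|S1| = 101.5, |S2| = 54, |S1∩S2| = 22.5094.
|S1 △ S2| = |S1| + |S2| − 2·|S1∩S2| = 101.5 + 54 − 45.0189 = 110.48.

110.48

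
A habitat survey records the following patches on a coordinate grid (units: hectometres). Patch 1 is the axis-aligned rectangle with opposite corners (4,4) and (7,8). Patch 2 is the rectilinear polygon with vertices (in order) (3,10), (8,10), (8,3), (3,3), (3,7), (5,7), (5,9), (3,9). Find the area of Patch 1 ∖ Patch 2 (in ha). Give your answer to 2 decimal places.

1.00

|Patch 1| = 12, |Patch 1∩Patch 2| = 11.
|Patch 1 ∖ Patch 2| = |Patch 1| − |Patch 1∩Patch 2| = 12 − 11 = 1.00.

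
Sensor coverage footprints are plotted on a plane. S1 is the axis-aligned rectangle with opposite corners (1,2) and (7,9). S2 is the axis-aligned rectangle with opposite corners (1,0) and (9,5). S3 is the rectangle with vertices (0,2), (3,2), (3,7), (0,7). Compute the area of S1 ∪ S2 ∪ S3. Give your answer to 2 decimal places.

69.00

By inclusion–exclusion:
Individual areas: |S1| = 42, |S2| = 40, |S3| = 15.
|S1∩S2|: x∈[1,7], y∈[2,5] → 6·3 = 18.
|S1∩S3|: x∈[1,3], y∈[2,7] → 2·5 = 10.
|S2∩S3|: x∈[1,3], y∈[2,5] → 2·3 = 6.
|S1∩S2∩S3| = 6.
|S1 ∪ S2 ∪ S3| = 97 − 34 + 6 = 69.00.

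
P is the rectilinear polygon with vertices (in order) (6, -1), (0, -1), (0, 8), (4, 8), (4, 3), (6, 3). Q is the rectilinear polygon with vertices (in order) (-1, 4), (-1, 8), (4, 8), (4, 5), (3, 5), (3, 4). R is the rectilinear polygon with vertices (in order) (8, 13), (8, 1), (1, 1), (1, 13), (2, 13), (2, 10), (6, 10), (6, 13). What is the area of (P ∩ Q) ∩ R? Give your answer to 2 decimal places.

11.00

The region (P ∩ Q) ∩ R is the polygon with vertices (4,8), (4,5), (3,5), (3,4), (1,4), (1,8).
By the shoelace formula its area is 11.00.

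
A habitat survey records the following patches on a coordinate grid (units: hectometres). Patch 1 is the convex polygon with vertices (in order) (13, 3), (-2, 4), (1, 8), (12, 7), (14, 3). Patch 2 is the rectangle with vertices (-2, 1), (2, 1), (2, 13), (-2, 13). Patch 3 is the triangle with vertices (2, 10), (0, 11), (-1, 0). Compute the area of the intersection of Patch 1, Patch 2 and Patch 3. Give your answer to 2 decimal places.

The intersection is the polygon with vertices (1,8), (1.389,7.965), (0.157,3.856), (-0.645,3.91), (-0.448,6.069).
By the shoelace formula its area is 3.88.

3.88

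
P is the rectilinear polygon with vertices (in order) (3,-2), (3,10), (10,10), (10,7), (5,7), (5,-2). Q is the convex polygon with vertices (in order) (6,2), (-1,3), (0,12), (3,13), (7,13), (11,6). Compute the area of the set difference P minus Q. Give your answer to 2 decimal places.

10.02

|P| = 39, |P∩Q| = 28.9821.
|P ∖ Q| = |P| − |P∩Q| = 39 − 28.9821 = 10.02.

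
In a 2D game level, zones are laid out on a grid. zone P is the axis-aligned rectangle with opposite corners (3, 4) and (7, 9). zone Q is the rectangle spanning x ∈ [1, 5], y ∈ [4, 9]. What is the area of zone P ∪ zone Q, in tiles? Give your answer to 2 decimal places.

30.00

By inclusion–exclusion:
Individual areas: |zone P| = 20, |zone Q| = 20.
|zone P∩zone Q|: x∈[3,5], y∈[4,9] → 2·5 = 10.
|zone P ∪ zone Q| = 40 − 10 = 30.00.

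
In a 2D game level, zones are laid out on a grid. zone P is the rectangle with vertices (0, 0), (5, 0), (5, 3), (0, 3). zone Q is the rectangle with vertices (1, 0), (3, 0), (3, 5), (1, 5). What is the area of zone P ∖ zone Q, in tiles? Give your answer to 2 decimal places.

9.00

|zone P∩zone Q|: x∈[1,3], y∈[0,3] → 2·3 = 6.
|zone P| = 15.
|zone P ∖ zone Q| = |zone P| − |zone P∩zone Q| = 15 − 6 = 9.00.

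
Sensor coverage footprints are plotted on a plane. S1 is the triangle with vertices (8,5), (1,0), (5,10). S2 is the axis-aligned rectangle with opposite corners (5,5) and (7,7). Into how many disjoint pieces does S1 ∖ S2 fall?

1

S1 ∖ S2 is a single connected region.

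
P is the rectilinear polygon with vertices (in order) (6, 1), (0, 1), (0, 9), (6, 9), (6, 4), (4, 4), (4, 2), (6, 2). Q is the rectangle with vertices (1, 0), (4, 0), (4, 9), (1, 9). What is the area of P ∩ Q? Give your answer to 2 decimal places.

The intersection is the polygon with vertices (1,1), (1,9), (4,9), (4,4), (4,2), (4,1).
By the shoelace formula its area is 24.00.

24.00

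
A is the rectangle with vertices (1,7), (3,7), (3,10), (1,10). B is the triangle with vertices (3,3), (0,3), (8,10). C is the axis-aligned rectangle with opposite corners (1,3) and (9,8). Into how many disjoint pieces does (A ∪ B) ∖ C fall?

(A ∪ B) ∖ C splits into 3 disjoint pieces (area 4, area 0.4375, area 0.8571).

3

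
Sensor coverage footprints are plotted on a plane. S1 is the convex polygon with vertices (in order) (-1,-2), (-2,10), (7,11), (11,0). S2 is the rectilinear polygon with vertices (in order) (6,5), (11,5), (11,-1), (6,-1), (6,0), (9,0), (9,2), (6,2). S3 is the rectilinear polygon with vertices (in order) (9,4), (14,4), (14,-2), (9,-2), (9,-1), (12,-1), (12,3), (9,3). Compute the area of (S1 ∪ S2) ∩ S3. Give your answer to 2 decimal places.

|S1 ∪ S2| = 131.9621.
|(S1 ∪ S2) ∩ S3| = 2.00.

2.00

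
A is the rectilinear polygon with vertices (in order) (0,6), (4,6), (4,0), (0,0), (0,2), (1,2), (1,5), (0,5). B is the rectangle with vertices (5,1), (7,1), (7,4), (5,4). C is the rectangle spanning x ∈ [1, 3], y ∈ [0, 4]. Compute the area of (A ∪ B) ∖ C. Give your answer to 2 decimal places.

19.00

|A ∪ B| = 27.
|(A ∪ B) ∩ C| = 8.
|(A ∪ B) ∖ C| = 27 − 8 = 19.00.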